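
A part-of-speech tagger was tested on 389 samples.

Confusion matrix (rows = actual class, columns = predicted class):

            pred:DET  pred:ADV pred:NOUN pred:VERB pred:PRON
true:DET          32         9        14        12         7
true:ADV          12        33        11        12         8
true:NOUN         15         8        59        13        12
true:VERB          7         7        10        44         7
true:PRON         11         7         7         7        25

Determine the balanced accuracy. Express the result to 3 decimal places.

Balanced accuracy = mean of per-class recall.
  DET: recall = 32/74 = 0.4324
  ADV: recall = 33/76 = 0.4342
  NOUN: recall = 59/107 = 0.5514
  VERB: recall = 44/75 = 0.5867
  PRON: recall = 25/57 = 0.4386
Mean = (0.4324 + 0.4342 + 0.5514 + 0.5867 + 0.4386) / 5 = 0.489

0.489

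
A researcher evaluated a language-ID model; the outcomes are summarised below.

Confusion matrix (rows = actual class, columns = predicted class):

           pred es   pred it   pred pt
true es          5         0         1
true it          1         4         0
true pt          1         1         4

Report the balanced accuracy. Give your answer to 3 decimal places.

Balanced accuracy = mean of per-class recall.
  es: recall = 5/6 = 0.8333
  it: recall = 4/5 = 0.8000
  pt: recall = 4/6 = 0.6667
Mean = (0.8333 + 0.8000 + 0.6667) / 3 = 0.767

0.767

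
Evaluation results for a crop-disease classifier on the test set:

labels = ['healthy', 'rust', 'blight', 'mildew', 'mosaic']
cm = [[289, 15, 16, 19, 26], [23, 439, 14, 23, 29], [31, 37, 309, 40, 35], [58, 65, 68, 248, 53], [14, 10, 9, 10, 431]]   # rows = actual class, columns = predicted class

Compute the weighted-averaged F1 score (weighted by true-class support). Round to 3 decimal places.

0.735

Per-class F1 score (2·TP/(2·TP+FP+FN)):
  healthy: TP=289, FP=23+31+58+14=126, FN=15+16+19+26=76 → 578/780 = 0.7410
  rust: TP=439, FP=15+37+65+10=127, FN=23+14+23+29=89 → 878/1094 = 0.8026
  blight: TP=309, FP=16+14+68+9=107, FN=31+37+40+35=143 → 618/868 = 0.7120
  mildew: TP=248, FP=19+23+40+10=92, FN=58+65+68+53=244 → 496/832 = 0.5962
  mosaic: TP=431, FP=26+29+35+53=143, FN=14+10+9+10=43 → 862/1048 = 0.8225
Weighted-F1 score = Σ (supportᵢ/N)·F1 scoreᵢ with N=2311: (365/2311)·0.7410 + (528/2311)·0.8026 + (452/2311)·0.7120 + (492/2311)·0.5962 + (474/2311)·0.8225 = 0.735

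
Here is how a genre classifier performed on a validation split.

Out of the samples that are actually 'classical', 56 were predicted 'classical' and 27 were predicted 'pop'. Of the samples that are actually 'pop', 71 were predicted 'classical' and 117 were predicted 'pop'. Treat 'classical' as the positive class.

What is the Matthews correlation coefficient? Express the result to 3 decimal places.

0.274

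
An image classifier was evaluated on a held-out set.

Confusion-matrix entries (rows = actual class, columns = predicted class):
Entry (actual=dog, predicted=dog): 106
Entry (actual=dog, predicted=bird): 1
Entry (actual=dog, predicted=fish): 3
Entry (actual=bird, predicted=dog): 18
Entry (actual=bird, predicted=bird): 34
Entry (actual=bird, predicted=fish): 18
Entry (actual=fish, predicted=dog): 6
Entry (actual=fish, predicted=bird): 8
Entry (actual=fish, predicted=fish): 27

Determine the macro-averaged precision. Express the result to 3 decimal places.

Per-class precision (TP/(TP+FP)):
  dog: TP=106, FP=18+6=24 → 106/130 = 0.8154
  bird: TP=34, FP=1+8=9 → 34/43 = 0.7907
  fish: TP=27, FP=3+18=21 → 27/48 = 0.5625
Macro-precision = mean = (0.8154 + 0.7907 + 0.5625) / 3 = 0.723

0.723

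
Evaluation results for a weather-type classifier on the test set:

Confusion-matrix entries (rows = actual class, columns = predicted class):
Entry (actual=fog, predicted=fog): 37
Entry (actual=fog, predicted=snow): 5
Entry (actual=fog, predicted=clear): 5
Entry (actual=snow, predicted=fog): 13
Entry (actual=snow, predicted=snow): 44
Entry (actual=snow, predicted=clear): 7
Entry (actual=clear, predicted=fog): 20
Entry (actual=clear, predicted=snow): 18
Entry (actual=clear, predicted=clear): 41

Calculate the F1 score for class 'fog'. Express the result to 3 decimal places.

0.632

Treat 'fog' as positive and all other classes as negative.
F1 score = 2·TP/(2·TP+FP+FN).
fog: TP=37, FP=13+20=33, FN=5+5=10 → 74/117 = 0.6325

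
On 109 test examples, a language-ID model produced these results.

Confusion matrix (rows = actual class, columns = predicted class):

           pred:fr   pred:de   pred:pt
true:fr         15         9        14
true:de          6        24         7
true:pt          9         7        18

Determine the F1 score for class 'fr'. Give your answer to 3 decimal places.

One-vs-rest for 'fr': TP = diagonal; FP = other classes predicted 'fr'; FN = 'fr' predicted as other.
F1 score = 2·TP/(2·TP+FP+FN).
fr: TP=15, FP=6+9=15, FN=9+14=23 → 30/68 = 0.4412

0.441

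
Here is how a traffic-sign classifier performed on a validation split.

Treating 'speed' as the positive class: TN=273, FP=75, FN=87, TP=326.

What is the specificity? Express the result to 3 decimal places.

0.784

Specificity = TN/(TN+FP) = 273/(273+75) = 0.784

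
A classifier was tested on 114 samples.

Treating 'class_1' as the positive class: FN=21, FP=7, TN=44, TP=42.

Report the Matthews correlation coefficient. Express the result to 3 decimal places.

0.532

MCC = (TP·TN − FP·FN) / √((TP+FP)(TP+FN)(TN+FP)(TN+FN))
Numerator = 42·44 − 7·21 = 1701
Denominator = √(49·63·51·65) = √10233405 = 3198.9694
MCC = 1701 / 3198.9694 = 0.532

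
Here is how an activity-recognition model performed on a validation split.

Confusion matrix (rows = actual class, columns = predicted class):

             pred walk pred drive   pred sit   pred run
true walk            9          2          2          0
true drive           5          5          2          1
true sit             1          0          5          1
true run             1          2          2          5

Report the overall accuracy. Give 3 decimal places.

0.558

Accuracy = trace / total = (9+5+5+5=24) / 43 = 24/43 = 0.558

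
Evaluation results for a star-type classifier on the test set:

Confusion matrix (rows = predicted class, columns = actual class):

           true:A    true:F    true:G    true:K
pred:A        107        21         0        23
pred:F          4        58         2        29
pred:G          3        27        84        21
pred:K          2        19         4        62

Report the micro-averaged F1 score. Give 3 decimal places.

0.667

Micro-averaging pools counts across classes: ΣTP=311, ΣFP=155, ΣFN=155.
Micro-F1 score = 2·TP/(2·TP+FP+FN) on pooled counts = 0.667 (equals overall accuracy in single-label multiclass).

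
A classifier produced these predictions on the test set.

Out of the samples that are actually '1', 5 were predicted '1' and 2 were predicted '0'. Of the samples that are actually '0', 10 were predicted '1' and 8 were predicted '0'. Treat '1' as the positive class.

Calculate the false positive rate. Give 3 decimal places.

FPR = FP/(FP+TN) = 10/(10+8) = 0.556

0.556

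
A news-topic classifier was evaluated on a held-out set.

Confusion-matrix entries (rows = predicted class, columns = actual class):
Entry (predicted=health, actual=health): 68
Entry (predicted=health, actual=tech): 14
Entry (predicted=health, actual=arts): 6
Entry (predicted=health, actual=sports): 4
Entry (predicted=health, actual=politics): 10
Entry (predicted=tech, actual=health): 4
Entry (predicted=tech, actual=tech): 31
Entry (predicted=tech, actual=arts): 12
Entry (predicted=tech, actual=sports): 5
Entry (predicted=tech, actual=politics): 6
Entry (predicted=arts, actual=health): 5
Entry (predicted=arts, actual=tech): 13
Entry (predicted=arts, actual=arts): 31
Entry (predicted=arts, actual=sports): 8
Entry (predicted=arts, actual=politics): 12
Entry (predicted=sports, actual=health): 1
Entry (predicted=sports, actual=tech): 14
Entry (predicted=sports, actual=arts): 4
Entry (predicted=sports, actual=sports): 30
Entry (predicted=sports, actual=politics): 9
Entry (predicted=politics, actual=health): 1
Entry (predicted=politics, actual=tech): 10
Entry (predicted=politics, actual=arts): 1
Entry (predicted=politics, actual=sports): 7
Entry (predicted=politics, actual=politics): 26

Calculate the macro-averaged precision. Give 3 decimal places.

0.549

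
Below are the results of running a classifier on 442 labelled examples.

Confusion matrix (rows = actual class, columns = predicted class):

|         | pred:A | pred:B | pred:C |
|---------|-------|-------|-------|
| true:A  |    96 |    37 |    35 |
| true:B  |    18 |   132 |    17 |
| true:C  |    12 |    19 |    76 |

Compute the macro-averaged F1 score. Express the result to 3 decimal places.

0.681

Per-class F1 score (2·TP/(2·TP+FP+FN)):
  A: TP=96, FP=18+12=30, FN=37+35=72 → 192/294 = 0.6531
  B: TP=132, FP=37+19=56, FN=18+17=35 → 264/355 = 0.7437
  C: TP=76, FP=35+17=52, FN=12+19=31 → 152/235 = 0.6468
Macro-F1 score = mean = (0.6531 + 0.7437 + 0.6468) / 3 = 0.681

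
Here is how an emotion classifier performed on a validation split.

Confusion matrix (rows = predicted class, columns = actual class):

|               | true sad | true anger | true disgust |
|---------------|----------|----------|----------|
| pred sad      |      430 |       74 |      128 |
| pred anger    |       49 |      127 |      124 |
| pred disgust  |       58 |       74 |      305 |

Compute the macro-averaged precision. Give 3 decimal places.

0.601

Per-class precision (TP/(TP+FP)):
  sad: TP=430, FP=74+128=202 → 430/632 = 0.6804
  anger: TP=127, FP=49+124=173 → 127/300 = 0.4233
  disgust: TP=305, FP=58+74=132 → 305/437 = 0.6979
Macro-precision = mean = (0.6804 + 0.4233 + 0.6979) / 3 = 0.601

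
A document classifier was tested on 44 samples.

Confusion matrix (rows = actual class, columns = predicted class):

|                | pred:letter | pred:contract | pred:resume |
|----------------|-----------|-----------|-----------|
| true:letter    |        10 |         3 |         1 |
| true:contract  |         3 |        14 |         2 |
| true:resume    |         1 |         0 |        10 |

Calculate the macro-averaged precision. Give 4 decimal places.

0.7690

Per-class precision (TP/(TP+FP)):
  letter: TP=10, FP=3+1=4 → 10/14 = 0.71429
  contract: TP=14, FP=3+0=3 → 14/17 = 0.82353
  resume: TP=10, FP=1+2=3 → 10/13 = 0.76923
Macro-precision = mean = (0.71429 + 0.82353 + 0.76923) / 3 = 0.7690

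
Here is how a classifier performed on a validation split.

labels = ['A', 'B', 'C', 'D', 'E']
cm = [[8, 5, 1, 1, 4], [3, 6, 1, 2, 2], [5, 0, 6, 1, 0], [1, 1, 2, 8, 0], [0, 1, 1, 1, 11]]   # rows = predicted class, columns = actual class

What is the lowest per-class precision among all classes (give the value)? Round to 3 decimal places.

Per-class precision (TP/(TP+FP)):
  A: TP=8, FP=5+1+1+4=11 → 8/19 = 0.4211
  B: TP=6, FP=3+1+2+2=8 → 6/14 = 0.4286
  C: TP=6, FP=5+0+1+0=6 → 6/12 = 0.5000
  D: TP=8, FP=1+1+2+0=4 → 8/12 = 0.6667
  E: TP=11, FP=0+1+1+1=3 → 11/14 = 0.7857
Lowest is class 'A' with precision = 0.421.

0.421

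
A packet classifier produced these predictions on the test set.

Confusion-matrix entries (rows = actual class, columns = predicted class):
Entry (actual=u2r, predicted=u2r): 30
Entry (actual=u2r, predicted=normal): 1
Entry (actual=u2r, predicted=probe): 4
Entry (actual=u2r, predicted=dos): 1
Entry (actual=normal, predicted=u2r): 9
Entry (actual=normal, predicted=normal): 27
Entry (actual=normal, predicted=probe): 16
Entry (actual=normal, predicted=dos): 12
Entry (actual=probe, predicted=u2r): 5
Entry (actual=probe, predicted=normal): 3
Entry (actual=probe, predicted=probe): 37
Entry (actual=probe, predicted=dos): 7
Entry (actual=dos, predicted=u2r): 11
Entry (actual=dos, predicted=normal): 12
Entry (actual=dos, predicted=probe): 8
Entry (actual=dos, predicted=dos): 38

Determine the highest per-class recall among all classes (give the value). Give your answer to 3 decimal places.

0.833

Per-class recall (TP/(TP+FN)):
  u2r: TP=30, FN=1+4+1=6 → 30/36 = 0.8333
  normal: TP=27, FN=9+16+12=37 → 27/64 = 0.4219
  probe: TP=37, FN=5+3+7=15 → 37/52 = 0.7115
  dos: TP=38, FN=11+12+8=31 → 38/69 = 0.5507
Highest is class 'u2r' with recall = 0.833.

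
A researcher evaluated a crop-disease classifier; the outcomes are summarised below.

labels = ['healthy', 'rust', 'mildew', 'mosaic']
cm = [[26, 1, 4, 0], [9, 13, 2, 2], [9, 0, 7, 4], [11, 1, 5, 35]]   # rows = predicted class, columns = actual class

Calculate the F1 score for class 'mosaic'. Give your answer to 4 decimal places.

F1 score = 2·TP/(2·TP+FP+FN).
mosaic: TP=35, FP=11+1+5=17, FN=0+2+4=6 → 70/93 = 0.75269

0.7527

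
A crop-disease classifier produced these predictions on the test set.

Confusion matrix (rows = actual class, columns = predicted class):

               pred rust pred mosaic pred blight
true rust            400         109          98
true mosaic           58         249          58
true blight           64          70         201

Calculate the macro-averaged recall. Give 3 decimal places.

Per-class recall (TP/(TP+FN)):
  rust: TP=400, FN=109+98=207 → 400/607 = 0.6590
  mosaic: TP=249, FN=58+58=116 → 249/365 = 0.6822
  blight: TP=201, FN=64+70=134 → 201/335 = 0.6000
Macro-recall = mean = (0.6590 + 0.6822 + 0.6000) / 3 = 0.647

0.647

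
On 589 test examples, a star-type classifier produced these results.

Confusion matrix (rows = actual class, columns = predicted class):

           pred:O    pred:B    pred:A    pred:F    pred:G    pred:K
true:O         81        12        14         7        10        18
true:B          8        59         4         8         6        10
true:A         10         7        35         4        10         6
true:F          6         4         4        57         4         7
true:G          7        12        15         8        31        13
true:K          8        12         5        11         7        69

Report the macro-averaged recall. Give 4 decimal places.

Per-class recall (TP/(TP+FN)):
  O: TP=81, FN=12+14+7+10+18=61 → 81/142 = 0.57042
  B: TP=59, FN=8+4+8+6+10=36 → 59/95 = 0.62105
  A: TP=35, FN=10+7+4+10+6=37 → 35/72 = 0.48611
  F: TP=57, FN=6+4+4+4+7=25 → 57/82 = 0.69512
  G: TP=31, FN=7+12+15+8+13=55 → 31/86 = 0.36047
  K: TP=69, FN=8+12+5+11+7=43 → 69/112 = 0.61607
Macro-recall = mean = (0.57042 + 0.62105 + 0.48611 + 0.69512 + 0.36047 + 0.61607) / 6 = 0.5582

0.5582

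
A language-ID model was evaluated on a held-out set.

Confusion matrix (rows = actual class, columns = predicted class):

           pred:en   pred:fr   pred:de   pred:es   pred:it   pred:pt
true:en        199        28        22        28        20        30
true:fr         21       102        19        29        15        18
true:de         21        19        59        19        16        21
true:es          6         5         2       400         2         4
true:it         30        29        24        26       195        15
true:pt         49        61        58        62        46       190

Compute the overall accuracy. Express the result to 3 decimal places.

Accuracy = trace / total = (199+102+59+400+195+190=1145) / 1890 = 1145/1890 = 0.606

0.606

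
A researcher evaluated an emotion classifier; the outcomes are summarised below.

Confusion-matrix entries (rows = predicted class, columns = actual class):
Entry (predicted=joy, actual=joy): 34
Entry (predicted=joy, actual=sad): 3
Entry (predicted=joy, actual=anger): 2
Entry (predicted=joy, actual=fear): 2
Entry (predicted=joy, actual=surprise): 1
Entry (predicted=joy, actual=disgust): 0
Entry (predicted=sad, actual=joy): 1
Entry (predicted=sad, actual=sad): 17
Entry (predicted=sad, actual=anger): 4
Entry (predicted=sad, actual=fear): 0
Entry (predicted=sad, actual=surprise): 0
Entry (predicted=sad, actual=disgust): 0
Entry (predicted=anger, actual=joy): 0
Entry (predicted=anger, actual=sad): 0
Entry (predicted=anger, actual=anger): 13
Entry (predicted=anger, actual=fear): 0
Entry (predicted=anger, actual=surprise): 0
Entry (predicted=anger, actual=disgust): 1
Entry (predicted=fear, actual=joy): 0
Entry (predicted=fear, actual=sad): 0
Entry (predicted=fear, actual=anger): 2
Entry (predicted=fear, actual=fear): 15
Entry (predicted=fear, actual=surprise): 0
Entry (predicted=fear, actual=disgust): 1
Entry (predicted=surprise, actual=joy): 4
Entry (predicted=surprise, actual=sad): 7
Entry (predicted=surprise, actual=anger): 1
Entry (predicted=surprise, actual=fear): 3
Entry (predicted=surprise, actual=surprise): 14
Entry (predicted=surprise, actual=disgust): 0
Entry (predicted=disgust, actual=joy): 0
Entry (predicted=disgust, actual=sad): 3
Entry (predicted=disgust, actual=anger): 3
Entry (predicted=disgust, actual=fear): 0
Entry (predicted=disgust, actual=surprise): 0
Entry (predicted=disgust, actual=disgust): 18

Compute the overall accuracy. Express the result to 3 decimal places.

Accuracy = trace / total = (34+17+13+15+14+18=111) / 149 = 111/149 = 0.745

0.745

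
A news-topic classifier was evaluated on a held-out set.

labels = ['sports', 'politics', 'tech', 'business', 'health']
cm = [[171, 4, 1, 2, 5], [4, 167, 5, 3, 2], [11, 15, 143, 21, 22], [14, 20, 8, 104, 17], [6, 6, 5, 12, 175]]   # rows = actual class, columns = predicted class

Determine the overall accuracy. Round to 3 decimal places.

0.806

Accuracy = trace / total = (171+167+143+104+175=760) / 943 = 760/943 = 0.806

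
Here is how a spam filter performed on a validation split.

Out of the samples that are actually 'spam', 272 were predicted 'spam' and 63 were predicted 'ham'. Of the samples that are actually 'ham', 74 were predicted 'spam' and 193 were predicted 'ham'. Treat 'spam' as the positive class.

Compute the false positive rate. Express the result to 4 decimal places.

0.2772

FPR = FP/(FP+TN) = 74/(74+193) = 0.2772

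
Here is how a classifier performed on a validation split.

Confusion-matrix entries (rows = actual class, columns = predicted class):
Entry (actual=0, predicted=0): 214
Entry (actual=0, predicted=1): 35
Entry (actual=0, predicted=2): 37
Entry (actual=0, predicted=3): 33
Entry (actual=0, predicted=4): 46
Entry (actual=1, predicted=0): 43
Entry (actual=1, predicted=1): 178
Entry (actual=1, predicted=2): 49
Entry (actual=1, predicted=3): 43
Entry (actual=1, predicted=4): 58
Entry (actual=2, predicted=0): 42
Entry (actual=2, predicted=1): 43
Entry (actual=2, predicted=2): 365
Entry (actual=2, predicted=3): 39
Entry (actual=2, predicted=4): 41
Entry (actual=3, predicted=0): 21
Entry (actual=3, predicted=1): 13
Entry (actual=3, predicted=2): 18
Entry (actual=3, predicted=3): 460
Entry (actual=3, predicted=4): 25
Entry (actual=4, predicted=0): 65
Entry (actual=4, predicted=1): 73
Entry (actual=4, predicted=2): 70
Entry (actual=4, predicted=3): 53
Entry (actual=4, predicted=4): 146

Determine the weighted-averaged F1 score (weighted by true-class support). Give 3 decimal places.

Per-class F1 score (2·TP/(2·TP+FP+FN)):
  0: TP=214, FP=43+42+21+65=171, FN=35+37+33+46=151 → 428/750 = 0.5707
  1: TP=178, FP=35+43+13+73=164, FN=43+49+43+58=193 → 356/713 = 0.4993
  2: TP=365, FP=37+49+18+70=174, FN=42+43+39+41=165 → 730/1069 = 0.6829
  3: TP=460, FP=33+43+39+53=168, FN=21+13+18+25=77 → 920/1165 = 0.7897
  4: TP=146, FP=46+58+41+25=170, FN=65+73+70+53=261 → 292/723 = 0.4039
Weighted-F1 score = Σ (supportᵢ/N)·F1 scoreᵢ with N=2210: (365/2210)·0.5707 + (371/2210)·0.4993 + (530/2210)·0.6829 + (537/2210)·0.7897 + (407/2210)·0.4039 = 0.608

0.608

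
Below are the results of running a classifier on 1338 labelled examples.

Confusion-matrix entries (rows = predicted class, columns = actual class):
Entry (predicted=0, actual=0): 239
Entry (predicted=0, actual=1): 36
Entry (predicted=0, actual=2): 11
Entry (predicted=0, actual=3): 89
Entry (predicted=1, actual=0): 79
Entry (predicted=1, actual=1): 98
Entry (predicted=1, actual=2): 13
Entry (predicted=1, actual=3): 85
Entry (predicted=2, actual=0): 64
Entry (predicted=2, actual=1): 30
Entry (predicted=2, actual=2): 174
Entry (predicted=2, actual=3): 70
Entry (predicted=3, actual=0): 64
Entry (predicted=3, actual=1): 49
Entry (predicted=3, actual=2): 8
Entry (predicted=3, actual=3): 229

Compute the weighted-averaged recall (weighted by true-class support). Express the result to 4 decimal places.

Per-class recall (TP/(TP+FN)):
  0: TP=239, FN=79+64+64=207 → 239/446 = 0.53587
  1: TP=98, FN=36+30+49=115 → 98/213 = 0.46009
  2: TP=174, FN=11+13+8=32 → 174/206 = 0.84466
  3: TP=229, FN=89+85+70=244 → 229/473 = 0.48414
Weighted-recall = Σ (supportᵢ/N)·recallᵢ with N=1338: (446/1338)·0.53587 + (213/1338)·0.46009 + (206/1338)·0.84466 + (473/1338)·0.48414 = 0.5531

0.5531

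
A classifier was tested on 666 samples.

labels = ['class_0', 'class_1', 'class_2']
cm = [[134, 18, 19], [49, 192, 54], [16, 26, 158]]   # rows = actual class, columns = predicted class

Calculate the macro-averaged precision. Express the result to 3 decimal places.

Per-class precision (TP/(TP+FP)):
  class_0: TP=134, FP=49+16=65 → 134/199 = 0.6734
  class_1: TP=192, FP=18+26=44 → 192/236 = 0.8136
  class_2: TP=158, FP=19+54=73 → 158/231 = 0.6840
Macro-precision = mean = (0.6734 + 0.8136 + 0.6840) / 3 = 0.724

0.724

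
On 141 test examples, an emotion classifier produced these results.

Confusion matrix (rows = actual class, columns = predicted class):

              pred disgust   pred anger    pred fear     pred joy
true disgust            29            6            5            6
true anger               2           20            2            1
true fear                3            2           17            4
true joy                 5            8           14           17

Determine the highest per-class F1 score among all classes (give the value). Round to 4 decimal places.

0.6824

Per-class F1 score (2·TP/(2·TP+FP+FN)):
  disgust: TP=29, FP=2+3+5=10, FN=6+5+6=17 → 58/85 = 0.68235
  anger: TP=20, FP=6+2+8=16, FN=2+2+1=5 → 40/61 = 0.65574
  fear: TP=17, FP=5+2+14=21, FN=3+2+4=9 → 34/64 = 0.53125
  joy: TP=17, FP=6+1+4=11, FN=5+8+14=27 → 34/72 = 0.47222
Highest is class 'disgust' with F1 score = 0.6824.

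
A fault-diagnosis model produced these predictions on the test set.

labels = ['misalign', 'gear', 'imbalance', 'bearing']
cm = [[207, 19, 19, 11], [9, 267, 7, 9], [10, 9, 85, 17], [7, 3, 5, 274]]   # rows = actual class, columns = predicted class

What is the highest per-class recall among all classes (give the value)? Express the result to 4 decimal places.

0.9481

Per-class recall (TP/(TP+FN)):
  misalign: TP=207, FN=19+19+11=49 → 207/256 = 0.80859
  gear: TP=267, FN=9+7+9=25 → 267/292 = 0.91438
  imbalance: TP=85, FN=10+9+17=36 → 85/121 = 0.70248
  bearing: TP=274, FN=7+3+5=15 → 274/289 = 0.94810
Highest is class 'bearing' with recall = 0.9481.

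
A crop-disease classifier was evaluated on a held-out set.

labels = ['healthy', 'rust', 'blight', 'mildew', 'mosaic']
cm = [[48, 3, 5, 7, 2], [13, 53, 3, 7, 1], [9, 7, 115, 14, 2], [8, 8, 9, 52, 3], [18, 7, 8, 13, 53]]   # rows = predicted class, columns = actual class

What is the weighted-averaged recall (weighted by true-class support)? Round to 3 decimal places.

Per-class recall (TP/(TP+FN)):
  healthy: TP=48, FN=13+9+8+18=48 → 48/96 = 0.5000
  rust: TP=53, FN=3+7+8+7=25 → 53/78 = 0.6795
  blight: TP=115, FN=5+3+9+8=25 → 115/140 = 0.8214
  mildew: TP=52, FN=7+7+14+13=41 → 52/93 = 0.5591
  mosaic: TP=53, FN=2+1+2+3=8 → 53/61 = 0.8689
Weighted-recall = Σ (supportᵢ/N)·recallᵢ with N=468: (96/468)·0.5000 + (78/468)·0.6795 + (140/468)·0.8214 + (93/468)·0.5591 + (61/468)·0.8689 = 0.686

0.686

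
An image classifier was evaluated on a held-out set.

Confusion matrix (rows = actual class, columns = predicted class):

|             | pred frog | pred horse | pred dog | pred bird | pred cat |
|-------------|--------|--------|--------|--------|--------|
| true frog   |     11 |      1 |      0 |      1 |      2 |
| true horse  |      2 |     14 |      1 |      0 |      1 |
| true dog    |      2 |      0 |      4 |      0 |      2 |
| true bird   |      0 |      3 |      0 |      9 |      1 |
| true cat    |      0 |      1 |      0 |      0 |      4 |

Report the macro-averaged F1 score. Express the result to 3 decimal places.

0.684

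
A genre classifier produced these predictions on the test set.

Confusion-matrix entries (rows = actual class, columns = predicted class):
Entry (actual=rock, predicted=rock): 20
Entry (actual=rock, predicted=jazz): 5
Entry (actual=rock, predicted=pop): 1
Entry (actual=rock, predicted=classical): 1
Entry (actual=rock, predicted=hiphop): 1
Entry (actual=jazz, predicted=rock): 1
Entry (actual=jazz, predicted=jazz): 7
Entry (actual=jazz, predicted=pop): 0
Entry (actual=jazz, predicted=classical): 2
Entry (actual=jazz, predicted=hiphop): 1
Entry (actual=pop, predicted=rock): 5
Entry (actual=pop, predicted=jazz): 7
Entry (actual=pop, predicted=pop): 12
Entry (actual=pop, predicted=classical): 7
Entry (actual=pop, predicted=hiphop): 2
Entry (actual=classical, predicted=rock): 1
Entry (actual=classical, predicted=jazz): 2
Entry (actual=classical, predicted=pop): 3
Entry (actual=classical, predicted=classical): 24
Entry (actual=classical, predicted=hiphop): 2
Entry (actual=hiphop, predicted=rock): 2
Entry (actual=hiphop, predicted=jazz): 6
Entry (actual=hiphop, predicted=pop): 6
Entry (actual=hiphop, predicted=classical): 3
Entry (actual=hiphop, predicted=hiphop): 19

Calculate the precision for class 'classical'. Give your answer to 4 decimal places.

precision = TP/(TP+FP).
classical: TP=24, FP=1+2+7+3=13 → 24/37 = 0.64865

0.6486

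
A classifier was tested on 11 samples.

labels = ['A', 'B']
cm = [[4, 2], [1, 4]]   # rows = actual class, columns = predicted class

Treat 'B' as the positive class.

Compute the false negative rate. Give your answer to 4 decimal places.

0.2000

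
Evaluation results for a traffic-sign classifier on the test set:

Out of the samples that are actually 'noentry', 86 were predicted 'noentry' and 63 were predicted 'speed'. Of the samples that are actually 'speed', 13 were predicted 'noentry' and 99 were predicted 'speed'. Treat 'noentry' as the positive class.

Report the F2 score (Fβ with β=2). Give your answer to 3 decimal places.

0.619

Fβ = (1+β²)·TP / ((1+β²)·TP + β²·FN + FP), with β²=4
= 5·86 / (5·86 + 4·63 + 13) = 0.619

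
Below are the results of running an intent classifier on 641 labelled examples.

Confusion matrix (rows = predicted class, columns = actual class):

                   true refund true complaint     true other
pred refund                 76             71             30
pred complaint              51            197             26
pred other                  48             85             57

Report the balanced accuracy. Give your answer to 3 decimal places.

0.499

Balanced accuracy = mean of per-class recall.
  refund: recall = 76/175 = 0.4343
  complaint: recall = 197/353 = 0.5581
  other: recall = 57/113 = 0.5044
Mean = (0.4343 + 0.5581 + 0.5044) / 3 = 0.499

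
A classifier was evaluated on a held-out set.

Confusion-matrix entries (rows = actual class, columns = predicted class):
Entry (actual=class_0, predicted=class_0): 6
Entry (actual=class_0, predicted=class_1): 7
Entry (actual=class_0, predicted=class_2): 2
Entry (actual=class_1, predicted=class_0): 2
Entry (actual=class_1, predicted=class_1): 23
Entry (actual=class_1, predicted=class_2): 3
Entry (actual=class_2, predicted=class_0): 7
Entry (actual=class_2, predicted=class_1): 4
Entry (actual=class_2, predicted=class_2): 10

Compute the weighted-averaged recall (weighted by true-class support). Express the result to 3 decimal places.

0.609

Per-class recall (TP/(TP+FN)):
  class_0: TP=6, FN=7+2=9 → 6/15 = 0.4000
  class_1: TP=23, FN=2+3=5 → 23/28 = 0.8214
  class_2: TP=10, FN=7+4=11 → 10/21 = 0.4762
Weighted-recall = Σ (supportᵢ/N)·recallᵢ with N=64: (15/64)·0.4000 + (28/64)·0.8214 + (21/64)·0.4762 = 0.609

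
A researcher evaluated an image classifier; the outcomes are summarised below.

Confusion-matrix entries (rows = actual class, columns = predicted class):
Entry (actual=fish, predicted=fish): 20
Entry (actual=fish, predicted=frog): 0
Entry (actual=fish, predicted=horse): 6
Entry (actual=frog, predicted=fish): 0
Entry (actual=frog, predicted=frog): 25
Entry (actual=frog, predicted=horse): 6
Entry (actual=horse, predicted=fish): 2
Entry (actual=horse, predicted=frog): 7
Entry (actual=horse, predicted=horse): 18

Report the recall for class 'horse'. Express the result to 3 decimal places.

0.667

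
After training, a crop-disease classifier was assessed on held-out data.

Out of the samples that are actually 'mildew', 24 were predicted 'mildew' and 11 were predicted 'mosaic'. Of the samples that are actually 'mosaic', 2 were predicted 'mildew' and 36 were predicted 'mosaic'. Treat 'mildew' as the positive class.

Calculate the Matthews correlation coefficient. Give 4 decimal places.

MCC = (TP·TN − FP·FN) / √((TP+FP)(TP+FN)(TN+FP)(TN+FN))
Numerator = 24·36 − 2·11 = 842
Denominator = √(26·35·38·47) = √1625260 = 1274.8569
MCC = 842 / 1274.8569 = 0.6605

0.6605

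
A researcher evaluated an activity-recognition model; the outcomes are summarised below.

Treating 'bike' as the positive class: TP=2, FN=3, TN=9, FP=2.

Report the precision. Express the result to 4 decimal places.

Precision = TP/(TP+FP) = 2/(2+2) = 2/4 = 0.5000

0.5000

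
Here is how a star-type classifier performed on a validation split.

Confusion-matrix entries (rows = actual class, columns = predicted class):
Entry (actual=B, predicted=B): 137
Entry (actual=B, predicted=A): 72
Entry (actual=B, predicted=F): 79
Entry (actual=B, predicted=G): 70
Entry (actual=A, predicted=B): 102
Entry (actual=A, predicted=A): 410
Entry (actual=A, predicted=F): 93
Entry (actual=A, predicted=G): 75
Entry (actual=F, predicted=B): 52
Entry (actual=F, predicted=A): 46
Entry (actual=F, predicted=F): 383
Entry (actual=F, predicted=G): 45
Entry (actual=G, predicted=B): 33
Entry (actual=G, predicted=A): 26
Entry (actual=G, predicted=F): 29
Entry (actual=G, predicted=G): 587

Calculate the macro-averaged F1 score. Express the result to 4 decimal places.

0.6412

Per-class F1 score (2·TP/(2·TP+FP+FN)):
  B: TP=137, FP=102+52+33=187, FN=72+79+70=221 → 274/682 = 0.40176
  A: TP=410, FP=72+46+26=144, FN=102+93+75=270 → 820/1234 = 0.66451
  F: TP=383, FP=79+93+29=201, FN=52+46+45=143 → 766/1110 = 0.69009
  G: TP=587, FP=70+75+45=190, FN=33+26+29=88 → 1174/1452 = 0.80854
Macro-F1 score = mean = (0.40176 + 0.66451 + 0.69009 + 0.80854) / 4 = 0.6412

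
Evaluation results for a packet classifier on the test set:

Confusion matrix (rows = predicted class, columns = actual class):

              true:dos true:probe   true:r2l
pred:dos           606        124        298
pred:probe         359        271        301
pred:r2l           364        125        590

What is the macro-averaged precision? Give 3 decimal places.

Per-class precision (TP/(TP+FP)):
  dos: TP=606, FP=124+298=422 → 606/1028 = 0.5895
  probe: TP=271, FP=359+301=660 → 271/931 = 0.2911
  r2l: TP=590, FP=364+125=489 → 590/1079 = 0.5468
Macro-precision = mean = (0.5895 + 0.2911 + 0.5468) / 3 = 0.476

0.476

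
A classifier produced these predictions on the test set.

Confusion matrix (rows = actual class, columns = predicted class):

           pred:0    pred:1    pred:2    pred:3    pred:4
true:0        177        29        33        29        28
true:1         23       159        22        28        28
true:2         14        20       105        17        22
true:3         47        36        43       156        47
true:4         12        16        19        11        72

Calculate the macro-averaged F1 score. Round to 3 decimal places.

0.549

Per-class F1 score (2·TP/(2·TP+FP+FN)):
  0: TP=177, FP=23+14+47+12=96, FN=29+33+29+28=119 → 354/569 = 0.6221
  1: TP=159, FP=29+20+36+16=101, FN=23+22+28+28=101 → 318/520 = 0.6115
  2: TP=105, FP=33+22+43+19=117, FN=14+20+17+22=73 → 210/400 = 0.5250
  3: TP=156, FP=29+28+17+11=85, FN=47+36+43+47=173 → 312/570 = 0.5474
  4: TP=72, FP=28+28+22+47=125, FN=12+16+19+11=58 → 144/327 = 0.4404
Macro-F1 score = mean = (0.6221 + 0.6115 + 0.5250 + 0.5474 + 0.4404) / 5 = 0.549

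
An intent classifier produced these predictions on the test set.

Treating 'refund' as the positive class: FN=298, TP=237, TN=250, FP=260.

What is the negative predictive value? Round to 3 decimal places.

NPV = TN/(TN+FN) = 250/(250+298) = 0.456

0.456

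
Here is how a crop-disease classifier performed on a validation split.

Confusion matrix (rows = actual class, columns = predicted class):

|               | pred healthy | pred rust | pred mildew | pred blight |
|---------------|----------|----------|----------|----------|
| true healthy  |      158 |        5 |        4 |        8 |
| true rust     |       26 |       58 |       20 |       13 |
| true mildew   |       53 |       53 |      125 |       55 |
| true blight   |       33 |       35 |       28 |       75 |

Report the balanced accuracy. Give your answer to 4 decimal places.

Balanced accuracy = mean of per-class recall.
  healthy: recall = 158/175 = 0.90286
  rust: recall = 58/117 = 0.49573
  mildew: recall = 125/286 = 0.43706
  blight: recall = 75/171 = 0.43860
Mean = (0.90286 + 0.49573 + 0.43706 + 0.43860) / 4 = 0.5686

0.5686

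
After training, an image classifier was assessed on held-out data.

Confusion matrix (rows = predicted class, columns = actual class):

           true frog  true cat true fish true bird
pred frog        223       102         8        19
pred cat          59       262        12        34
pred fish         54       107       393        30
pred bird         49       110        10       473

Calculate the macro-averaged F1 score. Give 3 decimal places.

Per-class F1 score (2·TP/(2·TP+FP+FN)):
  frog: TP=223, FP=102+8+19=129, FN=59+54+49=162 → 446/737 = 0.6052
  cat: TP=262, FP=59+12+34=105, FN=102+107+110=319 → 524/948 = 0.5527
  fish: TP=393, FP=54+107+30=191, FN=8+12+10=30 → 786/1007 = 0.7805
  bird: TP=473, FP=49+110+10=169, FN=19+34+30=83 → 946/1198 = 0.7896
Macro-F1 score = mean = (0.6052 + 0.5527 + 0.7805 + 0.7896) / 4 = 0.682

0.682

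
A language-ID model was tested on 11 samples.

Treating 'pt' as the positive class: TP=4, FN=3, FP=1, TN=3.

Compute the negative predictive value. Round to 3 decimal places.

0.500

NPV = TN/(TN+FN) = 3/(3+3) = 0.500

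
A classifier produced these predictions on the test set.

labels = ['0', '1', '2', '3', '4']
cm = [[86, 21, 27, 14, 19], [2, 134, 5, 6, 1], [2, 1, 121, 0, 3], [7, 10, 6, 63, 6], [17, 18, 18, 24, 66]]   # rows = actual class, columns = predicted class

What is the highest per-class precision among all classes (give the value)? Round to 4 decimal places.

Per-class precision (TP/(TP+FP)):
  0: TP=86, FP=2+2+7+17=28 → 86/114 = 0.75439
  1: TP=134, FP=21+1+10+18=50 → 134/184 = 0.72826
  2: TP=121, FP=27+5+6+18=56 → 121/177 = 0.68362
  3: TP=63, FP=14+6+0+24=44 → 63/107 = 0.58879
  4: TP=66, FP=19+1+3+6=29 → 66/95 = 0.69474
Highest is class '0' with precision = 0.7544.

0.7544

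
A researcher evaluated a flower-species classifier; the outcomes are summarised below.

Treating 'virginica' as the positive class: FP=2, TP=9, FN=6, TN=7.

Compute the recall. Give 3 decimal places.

0.600

Recall = TP/(TP+FN) = 9/(9+6) = 9/15 = 0.600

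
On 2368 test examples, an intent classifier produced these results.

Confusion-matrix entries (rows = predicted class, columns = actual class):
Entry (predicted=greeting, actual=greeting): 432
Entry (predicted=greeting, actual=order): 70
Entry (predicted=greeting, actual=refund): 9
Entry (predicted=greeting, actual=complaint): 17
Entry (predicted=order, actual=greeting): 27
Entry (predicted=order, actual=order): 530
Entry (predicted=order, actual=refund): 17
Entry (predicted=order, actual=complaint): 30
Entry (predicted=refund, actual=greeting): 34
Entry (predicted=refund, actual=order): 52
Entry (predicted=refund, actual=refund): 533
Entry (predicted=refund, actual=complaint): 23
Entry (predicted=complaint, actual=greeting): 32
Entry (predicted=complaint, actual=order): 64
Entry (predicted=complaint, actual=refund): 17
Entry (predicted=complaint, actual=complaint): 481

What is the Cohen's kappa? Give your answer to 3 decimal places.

0.779

Observed agreement pₒ = trace/N = 1976/2368 = 0.8345
Expected agreement pₑ = Σ (rowᵢ·colᵢ)/N² = (525·528 + 716·604 + 576·642 + 551·594)/2368² = 0.2509
κ = (pₒ − pₑ)/(1 − pₑ) = (0.8345 − 0.2509)/(1 − 0.2509) = 0.779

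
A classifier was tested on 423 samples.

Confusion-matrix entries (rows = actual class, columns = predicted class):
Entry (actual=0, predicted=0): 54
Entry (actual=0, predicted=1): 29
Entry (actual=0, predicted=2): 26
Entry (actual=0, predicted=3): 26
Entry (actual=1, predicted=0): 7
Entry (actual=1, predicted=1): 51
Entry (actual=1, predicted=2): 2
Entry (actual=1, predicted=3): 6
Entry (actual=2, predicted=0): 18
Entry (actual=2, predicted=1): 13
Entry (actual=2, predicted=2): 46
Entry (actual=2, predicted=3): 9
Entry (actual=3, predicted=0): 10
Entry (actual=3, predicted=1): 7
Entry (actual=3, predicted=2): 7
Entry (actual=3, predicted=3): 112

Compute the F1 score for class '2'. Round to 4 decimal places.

One-vs-rest for '2': TP = diagonal; FP = other classes predicted '2'; FN = '2' predicted as other.
F1 score = 2·TP/(2·TP+FP+FN).
2: TP=46, FP=26+2+7=35, FN=18+13+9=40 → 92/167 = 0.55090

0.5509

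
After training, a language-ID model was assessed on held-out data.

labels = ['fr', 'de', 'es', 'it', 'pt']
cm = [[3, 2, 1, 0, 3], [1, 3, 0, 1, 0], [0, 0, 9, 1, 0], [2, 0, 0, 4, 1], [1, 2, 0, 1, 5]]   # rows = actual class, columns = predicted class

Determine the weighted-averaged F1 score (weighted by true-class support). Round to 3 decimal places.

0.597

Per-class F1 score (2·TP/(2·TP+FP+FN)):
  fr: TP=3, FP=1+0+2+1=4, FN=2+1+0+3=6 → 6/16 = 0.3750
  de: TP=3, FP=2+0+0+2=4, FN=1+0+1+0=2 → 6/12 = 0.5000
  es: TP=9, FP=1+0+0+0=1, FN=0+0+1+0=1 → 18/20 = 0.9000
  it: TP=4, FP=0+1+1+1=3, FN=2+0+0+1=3 → 8/14 = 0.5714
  pt: TP=5, FP=3+0+0+1=4, FN=1+2+0+1=4 → 10/18 = 0.5556
Weighted-F1 score = Σ (supportᵢ/N)·F1 scoreᵢ with N=40: (9/40)·0.3750 + (5/40)·0.5000 + (10/40)·0.9000 + (7/40)·0.5714 + (9/40)·0.5556 = 0.597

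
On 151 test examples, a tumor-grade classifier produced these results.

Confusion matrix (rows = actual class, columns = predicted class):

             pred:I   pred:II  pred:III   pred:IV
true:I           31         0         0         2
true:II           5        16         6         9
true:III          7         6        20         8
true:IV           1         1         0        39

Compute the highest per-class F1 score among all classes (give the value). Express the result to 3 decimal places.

Per-class F1 score (2·TP/(2·TP+FP+FN)):
  I: TP=31, FP=5+7+1=13, FN=0+0+2=2 → 62/77 = 0.8052
  II: TP=16, FP=0+6+1=7, FN=5+6+9=20 → 32/59 = 0.5424
  III: TP=20, FP=0+6+0=6, FN=7+6+8=21 → 40/67 = 0.5970
  IV: TP=39, FP=2+9+8=19, FN=1+1+0=2 → 78/99 = 0.7879
Highest is class 'I' with F1 score = 0.805.

0.805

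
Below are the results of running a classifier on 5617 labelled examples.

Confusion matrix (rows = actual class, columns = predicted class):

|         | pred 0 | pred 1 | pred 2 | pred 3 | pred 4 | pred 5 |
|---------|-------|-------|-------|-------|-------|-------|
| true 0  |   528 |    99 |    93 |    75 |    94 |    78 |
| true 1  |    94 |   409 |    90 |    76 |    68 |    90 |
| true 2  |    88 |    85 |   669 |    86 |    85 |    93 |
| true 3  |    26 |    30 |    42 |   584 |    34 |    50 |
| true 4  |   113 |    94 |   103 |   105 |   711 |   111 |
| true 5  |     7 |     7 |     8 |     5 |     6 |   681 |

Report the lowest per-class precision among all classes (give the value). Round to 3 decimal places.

0.565

Per-class precision (TP/(TP+FP)):
  0: TP=528, FP=94+88+26+113+7=328 → 528/856 = 0.6168
  1: TP=409, FP=99+85+30+94+7=315 → 409/724 = 0.5649
  2: TP=669, FP=93+90+42+103+8=336 → 669/1005 = 0.6657
  3: TP=584, FP=75+76+86+105+5=347 → 584/931 = 0.6273
  4: TP=711, FP=94+68+85+34+6=287 → 711/998 = 0.7124
  5: TP=681, FP=78+90+93+50+111=422 → 681/1103 = 0.6174
Lowest is class '1' with precision = 0.565.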